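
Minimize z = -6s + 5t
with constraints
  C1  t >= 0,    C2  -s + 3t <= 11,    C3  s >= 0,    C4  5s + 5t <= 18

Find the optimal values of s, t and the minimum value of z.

Corner points and z = -6s + 5t:
  (0, 0) → z = 0
  (18/5, 0) → z = -108/5
  (0, 18/5) → z = 18

s = 18/5, t = 0, minimum z = -108/5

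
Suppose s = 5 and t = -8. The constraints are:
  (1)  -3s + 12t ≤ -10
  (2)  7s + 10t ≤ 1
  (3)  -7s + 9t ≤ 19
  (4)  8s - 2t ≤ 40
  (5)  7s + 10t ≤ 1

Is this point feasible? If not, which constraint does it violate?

Constraint (4): 8s - 2t = 56, which is not ≤ 40. All other constraints are satisfied.

not feasible — violates (4)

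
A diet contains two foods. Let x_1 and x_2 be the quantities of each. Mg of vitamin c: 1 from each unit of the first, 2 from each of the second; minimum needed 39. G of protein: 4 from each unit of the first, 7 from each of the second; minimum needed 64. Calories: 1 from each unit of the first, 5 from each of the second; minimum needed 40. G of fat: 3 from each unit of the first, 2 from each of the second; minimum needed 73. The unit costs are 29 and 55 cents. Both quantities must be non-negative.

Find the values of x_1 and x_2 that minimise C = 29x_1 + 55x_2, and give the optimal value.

Corner points and C = 29x_1 + 55x_2:
  (0, 73/2) → C = 4015/2
  (40, 0) → C = 1160
  (115/3, 1/3) → C = 1130
  (17, 11) → C = 1098
The feasible region is unbounded (it extends along (0, 1), (1, 0)), but C strictly increases along every unbounded feasible direction, so there is no improving ray and the minimum is attained at a vertex.

x_1 = 17, x_2 = 11, minimum C = 1098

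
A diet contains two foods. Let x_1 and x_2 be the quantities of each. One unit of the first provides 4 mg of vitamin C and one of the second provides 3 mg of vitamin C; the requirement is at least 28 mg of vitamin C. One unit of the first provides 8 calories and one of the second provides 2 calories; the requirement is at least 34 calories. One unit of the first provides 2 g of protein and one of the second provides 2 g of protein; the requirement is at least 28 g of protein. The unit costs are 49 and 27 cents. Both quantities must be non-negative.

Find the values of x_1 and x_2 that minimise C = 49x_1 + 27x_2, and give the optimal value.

The feasible region is unbounded (it extends along (0, 1), (1, 0)), but C strictly increases along every unbounded feasible direction, so there is no improving ray and the minimum is attained at a vertex.

At the optimal vertex, 8x_1 + 2x_2 = 34 and 2x_1 + 2x_2 = 28.
Solving simultaneously gives x_1 = 1, x_2 = 13.

x_1 = 1, x_2 = 13, minimum C = 400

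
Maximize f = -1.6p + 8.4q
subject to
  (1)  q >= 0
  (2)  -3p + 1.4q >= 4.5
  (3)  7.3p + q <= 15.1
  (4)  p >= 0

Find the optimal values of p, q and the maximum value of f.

Feasible corners and f = -1.6p + 8.4q:
  (832/661, 7815/1322) → f = 157459/3305
  (0, 45/14) → f = 27
  (0, 151/10) → f = 3171/25

The binding constraints are 7.3p + q = 15.1 and p = 0.
Solving simultaneously gives p = 0, q = 151/10.

p = 0, q = 15.1, maximum f = 126.84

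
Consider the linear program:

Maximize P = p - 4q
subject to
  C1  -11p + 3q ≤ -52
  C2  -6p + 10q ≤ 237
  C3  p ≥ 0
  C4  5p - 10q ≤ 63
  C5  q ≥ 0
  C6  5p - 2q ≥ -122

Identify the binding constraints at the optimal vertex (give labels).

Extreme points and P = p - 4q:
  (1231/92, 2919/92) → P = -10445/92
  (52/11, 0) → P = 52/11
  (63/5, 0) → P = 63/5
The feasible region is unbounded (it extends along (2, 1), (5, 3)), but P strictly decreases along every unbounded feasible direction, so there is no improving ray and the maximum is attained at a vertex.

The maximum is at (63/5, 0). Substituting into each constraint, equality holds for C4 and C5; the remaining constraints have slack.

C4 and C5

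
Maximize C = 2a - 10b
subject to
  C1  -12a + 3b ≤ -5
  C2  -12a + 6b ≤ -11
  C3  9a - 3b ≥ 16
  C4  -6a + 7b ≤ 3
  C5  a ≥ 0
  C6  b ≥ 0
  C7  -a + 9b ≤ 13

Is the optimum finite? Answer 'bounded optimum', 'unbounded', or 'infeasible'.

unbounded

From the feasible point (16/9, 0), moving in the direction (1, 0) keeps every constraint satisfied while C increases without bound.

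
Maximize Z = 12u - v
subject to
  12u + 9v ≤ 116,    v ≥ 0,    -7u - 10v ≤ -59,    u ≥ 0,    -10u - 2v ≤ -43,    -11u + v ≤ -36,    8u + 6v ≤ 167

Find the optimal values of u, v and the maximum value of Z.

u = 29/3, v = 0, maximum Z = 116

Feasible corners and Z = 12u - v:
  (29/3, 0) → Z = 116
  (440/111, 844/111) → Z = 4436/111
  (59/7, 0) → Z = 708/7
  (156/43, 289/86) → Z = 3455/86
  (115/32, 113/32) → Z = 1267/32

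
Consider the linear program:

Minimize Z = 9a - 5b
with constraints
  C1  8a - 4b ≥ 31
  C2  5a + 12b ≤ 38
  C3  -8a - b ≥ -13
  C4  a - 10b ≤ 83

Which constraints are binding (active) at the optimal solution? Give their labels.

C1 and C3

Feasible corners and Z = 9a - 5b:
  (83/40, -18/5) → Z = 1467/40
  (-11/38, -633/76) → Z = 2967/76
  (71/27, -217/27) → Z = 1724/27

The minimum is at (83/40, -18/5). Substituting into each constraint, equality holds for C1 and C3; the remaining constraints have slack.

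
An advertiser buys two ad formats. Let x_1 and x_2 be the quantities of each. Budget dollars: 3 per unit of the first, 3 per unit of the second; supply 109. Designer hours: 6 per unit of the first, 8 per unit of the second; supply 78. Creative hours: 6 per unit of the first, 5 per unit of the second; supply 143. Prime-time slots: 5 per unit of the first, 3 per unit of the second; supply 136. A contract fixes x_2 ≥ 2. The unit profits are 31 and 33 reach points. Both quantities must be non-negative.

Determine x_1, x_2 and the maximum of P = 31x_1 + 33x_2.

Feasible corners and P = 31x_1 + 33x_2:
  (0, 39/4) → P = 1287/4
  (0, 2) → P = 66
  (31/3, 2) → P = 1159/3

The optimum lies where 6x_1 + 8x_2 = 78 and x_2 = 2.
Solving simultaneously gives x_1 = 31/3, x_2 = 2.

x_1 = 31/3, x_2 = 2, maximum P = 1159/3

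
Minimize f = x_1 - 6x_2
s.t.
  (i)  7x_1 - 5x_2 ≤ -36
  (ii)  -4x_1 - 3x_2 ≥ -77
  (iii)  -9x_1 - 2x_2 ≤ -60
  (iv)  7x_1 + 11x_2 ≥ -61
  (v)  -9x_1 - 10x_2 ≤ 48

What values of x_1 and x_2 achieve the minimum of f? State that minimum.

Corner points and f = x_1 - 6x_2:
  (277/41, 683/41) → f = -3821/41
  (228/59, 744/59) → f = -4236/59
  (26/19, 453/19) → f = -2692/19

At the optimal vertex, -4x_1 - 3x_2 = -77 and -9x_1 - 2x_2 = -60.
Solving simultaneously gives x_1 = 26/19, x_2 = 453/19.

x_1 = 26/19, x_2 = 453/19, minimum f = -2692/19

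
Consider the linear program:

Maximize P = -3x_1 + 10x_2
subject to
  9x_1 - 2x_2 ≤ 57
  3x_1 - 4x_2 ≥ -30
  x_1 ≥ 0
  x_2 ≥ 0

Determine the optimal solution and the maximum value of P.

x_1 = 48/5, x_2 = 147/10, maximum P = 591/5

The binding constraints are 9x_1 - 2x_2 = 57 and 3x_1 - 4x_2 = -30.
Solving simultaneously gives x_1 = 48/5, x_2 = 147/10.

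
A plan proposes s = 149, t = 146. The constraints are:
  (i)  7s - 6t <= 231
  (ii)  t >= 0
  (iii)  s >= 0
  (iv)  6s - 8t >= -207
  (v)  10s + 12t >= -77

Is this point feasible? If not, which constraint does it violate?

not feasible — violates (iv)

Constraint (iv): 6s - 8t = -274, which is not ≥ -207. All other constraints are satisfied.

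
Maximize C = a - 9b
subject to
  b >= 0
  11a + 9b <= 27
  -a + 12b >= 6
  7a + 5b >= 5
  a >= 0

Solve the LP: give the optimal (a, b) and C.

a = 90/47, b = 31/47, maximum C = -189/47

Corner points and C = a - 9b:
  (90/47, 31/47) → C = -189/47
  (0, 3) → C = -27
  (30/89, 47/89) → C = -393/89
  (0, 1) → C = -9

The optimum lies where 11a + 9b = 27 and -a + 12b = 6.
Solving simultaneously gives a = 90/47, b = 31/47.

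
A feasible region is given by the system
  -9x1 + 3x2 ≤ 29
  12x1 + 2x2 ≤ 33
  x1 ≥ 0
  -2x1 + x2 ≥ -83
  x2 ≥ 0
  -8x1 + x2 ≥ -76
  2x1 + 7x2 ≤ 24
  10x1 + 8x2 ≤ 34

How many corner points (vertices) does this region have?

Intersecting each pair of boundary lines and keeping only the points that satisfy every inequality leaves:
  (11/4, 0)
  (49/19, 39/38)
  (0, 0)
  (0, 24/7)
  (23/27, 86/27)

5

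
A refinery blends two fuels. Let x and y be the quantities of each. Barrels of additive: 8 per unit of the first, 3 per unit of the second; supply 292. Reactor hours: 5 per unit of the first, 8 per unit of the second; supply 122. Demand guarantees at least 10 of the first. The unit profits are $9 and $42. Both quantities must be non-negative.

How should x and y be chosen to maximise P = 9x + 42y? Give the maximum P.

x = 10, y = 9, maximum P = 468

Extreme points and P = 9x + 42y:
  (122/5, 0) → P = 1098/5
  (10, 0) → P = 90
  (10, 9) → P = 468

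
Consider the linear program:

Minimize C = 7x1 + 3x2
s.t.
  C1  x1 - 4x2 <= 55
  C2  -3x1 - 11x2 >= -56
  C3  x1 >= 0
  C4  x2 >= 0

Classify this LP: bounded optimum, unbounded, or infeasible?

Feasible corners and C = 7x1 + 3x2:
  (0, 56/11) → C = 168/11
  (56/3, 0) → C = 392/3
  (0, 0) → C = 0
The feasible region has finitely many vertices and no improving ray; the minimum is 0 at (0, 0).

bounded optimum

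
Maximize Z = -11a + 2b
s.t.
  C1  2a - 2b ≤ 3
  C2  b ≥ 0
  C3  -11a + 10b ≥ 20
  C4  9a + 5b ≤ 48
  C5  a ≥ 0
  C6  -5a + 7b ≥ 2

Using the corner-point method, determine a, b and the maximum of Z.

Corner points and Z = -11a + 2b:
  (76/29, 708/145) → Z = -2764/145
  (0, 2) → Z = 4
  (0, 48/5) → Z = 96/5

a = 0, b = 48/5, maximum Z = 96/5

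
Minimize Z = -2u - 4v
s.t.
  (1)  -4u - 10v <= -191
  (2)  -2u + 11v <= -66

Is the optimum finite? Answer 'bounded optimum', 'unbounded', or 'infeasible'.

unbounded

From the feasible point (2761/64, 59/32), moving in the direction (11, 2) keeps every constraint satisfied while Z decreases without bound.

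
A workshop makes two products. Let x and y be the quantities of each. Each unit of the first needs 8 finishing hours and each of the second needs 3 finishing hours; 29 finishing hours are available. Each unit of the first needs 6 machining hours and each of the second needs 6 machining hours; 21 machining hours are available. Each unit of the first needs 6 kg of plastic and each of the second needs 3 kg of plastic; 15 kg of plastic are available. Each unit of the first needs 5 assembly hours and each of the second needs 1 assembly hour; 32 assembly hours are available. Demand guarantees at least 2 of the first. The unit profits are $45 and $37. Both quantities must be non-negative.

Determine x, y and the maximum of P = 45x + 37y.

Corner points and P = 45x + 37y:
  (5/2, 0) → P = 225/2
  (2, 0) → P = 90
  (2, 1) → P = 127

x = 2, y = 1, maximum P = 127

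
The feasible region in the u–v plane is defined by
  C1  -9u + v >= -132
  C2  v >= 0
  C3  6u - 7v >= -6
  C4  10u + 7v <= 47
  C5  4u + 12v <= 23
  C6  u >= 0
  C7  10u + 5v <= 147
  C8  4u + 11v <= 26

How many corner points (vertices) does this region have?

5

Of the 28 pairwise boundary intersections, those satisfying every inequality are:
  (47/10, 0)
  (0, 0)
  (89/100, 81/50)
  (0, 6/7)
  (403/92, 21/46)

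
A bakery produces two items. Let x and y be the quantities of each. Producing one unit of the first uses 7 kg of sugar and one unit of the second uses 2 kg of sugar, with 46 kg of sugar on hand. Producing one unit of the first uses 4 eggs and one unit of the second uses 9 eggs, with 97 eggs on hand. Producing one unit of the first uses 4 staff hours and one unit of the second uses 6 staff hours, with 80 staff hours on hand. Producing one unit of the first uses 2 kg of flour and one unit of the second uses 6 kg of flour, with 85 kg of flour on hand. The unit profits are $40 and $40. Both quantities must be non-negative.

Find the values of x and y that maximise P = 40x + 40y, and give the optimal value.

Vertices and P = 40x + 40y:
  (0, 0) → P = 0
  (0, 97/9) → P = 3880/9
  (46/7, 0) → P = 1840/7
  (4, 9) → P = 520

x = 4, y = 9, maximum P = 520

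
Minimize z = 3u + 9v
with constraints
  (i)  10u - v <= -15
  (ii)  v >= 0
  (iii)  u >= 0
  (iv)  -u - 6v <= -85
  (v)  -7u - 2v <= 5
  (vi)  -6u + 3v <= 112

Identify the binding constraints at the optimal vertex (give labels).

(i) and (iii)

Vertices and z = 3u + 9v:
  (0, 15) → z = 135
  (67/24, 515/12) → z = 3157/8
  (0, 112/3) → z = 336

The minimum is at (0, 15). Substituting into each constraint, equality holds for (i) and (iii); the remaining constraints have slack.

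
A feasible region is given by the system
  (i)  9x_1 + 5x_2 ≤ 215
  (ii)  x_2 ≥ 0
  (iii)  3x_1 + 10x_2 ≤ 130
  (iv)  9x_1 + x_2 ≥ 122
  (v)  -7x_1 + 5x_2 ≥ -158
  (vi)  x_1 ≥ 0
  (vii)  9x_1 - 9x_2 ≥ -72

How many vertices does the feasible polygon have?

5

The feasible vertices (each the meet of two boundaries and inside every other half-plane) are:
  (20, 7)
  (373/16, 83/80)
  (122/9, 0)
  (158/7, 0)
  (1090/87, 268/29)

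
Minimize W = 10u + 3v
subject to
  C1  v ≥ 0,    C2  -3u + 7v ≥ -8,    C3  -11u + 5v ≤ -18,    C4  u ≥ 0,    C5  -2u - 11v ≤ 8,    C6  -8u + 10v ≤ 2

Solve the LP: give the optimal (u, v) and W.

u = 18/11, v = 0, minimum W = 180/11

Vertices and W = 10u + 3v:
  (8/3, 0) → W = 80/3
  (18/11, 0) → W = 180/11
  (19/7, 83/35) → W = 1199/35
The feasible region is unbounded (it extends along (5, 4), (7, 3)), but W strictly increases along every unbounded feasible direction, so there is no improving ray and the minimum is attained at a vertex.

The binding constraints are v = 0 and -11u + 5v = -18.
Solving simultaneously gives u = 18/11, v = 0.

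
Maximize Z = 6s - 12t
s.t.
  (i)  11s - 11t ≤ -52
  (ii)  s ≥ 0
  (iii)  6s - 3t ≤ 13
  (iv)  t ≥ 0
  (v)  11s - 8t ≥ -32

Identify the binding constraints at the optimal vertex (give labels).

(i) and (v)

Feasible corners and Z = 6s - 12t:
  (299/33, 455/33) → Z = -1222/11
  (64/33, 20/3) → Z = -752/11
  (40/3, 67/3) → Z = -188

The maximum is at (64/33, 20/3). Substituting into each constraint, equality holds for (i) and (v); the remaining constraints have slack.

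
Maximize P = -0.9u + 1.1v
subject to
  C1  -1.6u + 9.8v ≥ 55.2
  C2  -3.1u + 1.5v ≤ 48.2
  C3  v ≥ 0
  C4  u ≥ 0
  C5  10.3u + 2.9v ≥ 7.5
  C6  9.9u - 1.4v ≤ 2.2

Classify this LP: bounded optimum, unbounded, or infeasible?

bounded optimum

Feasible corners and P = -0.9u + 1.1v:
  (0, 276/49) → P = 1518/245
  (706/677, 27500/4739) → P = 129011/23695
  (0, 482/15) → P = 2651/75
  (7078/1051, 48400/1051) → P = 234349/5255
The feasible region has finitely many vertices and no improving ray; the maximum is 234349/5255 at (7078/1051, 48400/1051).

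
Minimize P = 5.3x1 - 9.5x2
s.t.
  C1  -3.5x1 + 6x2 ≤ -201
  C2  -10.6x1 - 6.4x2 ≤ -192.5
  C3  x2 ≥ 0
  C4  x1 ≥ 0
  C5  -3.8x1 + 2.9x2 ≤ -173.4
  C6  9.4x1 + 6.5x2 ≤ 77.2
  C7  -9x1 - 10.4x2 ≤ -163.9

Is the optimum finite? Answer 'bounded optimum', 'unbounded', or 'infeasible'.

The boundaries -3.5x1 + 6x2 = -201 and x2 = 0 meet at (402/7, 0), but that point violates 9.4x1 + 6.5x2 ≤ 77.2. Every candidate vertex is excluded by some other constraint, so the feasible region is empty.

infeasible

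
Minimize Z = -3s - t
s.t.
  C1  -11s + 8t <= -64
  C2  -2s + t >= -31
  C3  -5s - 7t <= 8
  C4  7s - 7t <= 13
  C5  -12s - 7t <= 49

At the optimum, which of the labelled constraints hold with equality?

C1 and C2

Extreme points and Z = -3s - t:
  (184/5, 213/5) → Z = -153
  (344/21, 305/21) → Z = -191/3
  (204/7, 191/7) → Z = -803/7

The minimum is at (184/5, 213/5). Substituting into each constraint, equality holds for C1 and C2; the remaining constraints have slack.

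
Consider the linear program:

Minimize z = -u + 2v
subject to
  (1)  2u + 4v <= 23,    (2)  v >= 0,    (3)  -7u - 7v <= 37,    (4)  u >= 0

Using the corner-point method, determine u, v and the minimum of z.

u = 23/2, v = 0, minimum z = -23/2

Vertices and z = -u + 2v:
  (23/2, 0) → z = -23/2
  (0, 23/4) → z = 23/2
  (0, 0) → z = 0

At the optimal vertex, 2u + 4v = 23 and v = 0.
Solving simultaneously gives u = 23/2, v = 0.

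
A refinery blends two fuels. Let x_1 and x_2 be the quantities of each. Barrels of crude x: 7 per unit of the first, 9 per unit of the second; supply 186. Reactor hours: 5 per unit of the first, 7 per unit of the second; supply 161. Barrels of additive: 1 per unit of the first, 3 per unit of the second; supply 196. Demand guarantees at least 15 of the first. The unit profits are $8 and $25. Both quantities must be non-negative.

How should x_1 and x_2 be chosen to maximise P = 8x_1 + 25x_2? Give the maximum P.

x_1 = 15, x_2 = 9, maximum P = 345

Corner points and P = 8x_1 + 25x_2:
  (186/7, 0) → P = 1488/7
  (15, 0) → P = 120
  (15, 9) → P = 345

The optimum lies where 7x_1 + 9x_2 = 186 and x_1 = 15.
Solving simultaneously gives x_1 = 15, x_2 = 9.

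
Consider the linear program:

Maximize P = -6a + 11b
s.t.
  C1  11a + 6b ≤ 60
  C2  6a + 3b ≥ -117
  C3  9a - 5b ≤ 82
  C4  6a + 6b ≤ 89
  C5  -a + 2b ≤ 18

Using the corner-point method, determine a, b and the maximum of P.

Corner points and P = -6a + 11b:
  (792/109, -362/109) → P = -8734/109
  (3/7, 129/14) → P = 1383/14
  (-113/19, -515/19) → P = -4987/19
  (-96/5, -3/5) → P = 543/5

The optimum lies where 6a + 3b = -117 and -a + 2b = 18.
Solving simultaneously gives a = -96/5, b = -3/5.

a = -96/5, b = -3/5, maximum P = 543/5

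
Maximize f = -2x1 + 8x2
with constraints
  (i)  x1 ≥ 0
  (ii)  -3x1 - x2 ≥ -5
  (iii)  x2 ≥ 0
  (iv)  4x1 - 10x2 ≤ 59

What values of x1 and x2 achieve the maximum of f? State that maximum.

x1 = 0, x2 = 5, maximum f = 40

Feasible corners and f = -2x1 + 8x2:
  (0, 5) → f = 40
  (0, 0) → f = 0
  (5/3, 0) → f = -10/3

The binding constraints are x1 = 0 and -3x1 - x2 = -5.
Solving simultaneously gives x1 = 0, x2 = 5.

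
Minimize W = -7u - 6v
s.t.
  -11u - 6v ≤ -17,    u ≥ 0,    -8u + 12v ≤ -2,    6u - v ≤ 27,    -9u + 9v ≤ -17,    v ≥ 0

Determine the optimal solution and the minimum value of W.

u = 226/45, v = 47/15, minimum W = -2428/45

Extreme points and W = -7u - 6v:
  (226/45, 47/15) → W = -2428/45
  (9/2, 0) → W = -63/2
  (17/9, 0) → W = -119/9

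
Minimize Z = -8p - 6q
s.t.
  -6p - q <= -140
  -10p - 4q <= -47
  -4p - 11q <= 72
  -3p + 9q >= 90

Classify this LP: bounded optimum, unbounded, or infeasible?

From the feasible point (390/19, 320/19), moving in the direction (9, 3) keeps every constraint satisfied while Z decreases without bound.

unbounded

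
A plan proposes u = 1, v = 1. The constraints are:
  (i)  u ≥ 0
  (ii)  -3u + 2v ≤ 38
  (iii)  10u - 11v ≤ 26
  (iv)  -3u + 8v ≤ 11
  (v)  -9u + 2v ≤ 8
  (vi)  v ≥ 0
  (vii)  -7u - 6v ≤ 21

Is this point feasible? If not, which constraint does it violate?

(i): 1 ≥ 0 ✓
(ii): -1 ≤ 38 ✓
(iii): -1 ≤ 26 ✓
(iv): 5 ≤ 11 ✓
(v): -7 ≤ 8 ✓
(vi): 1 ≥ 0 ✓
(vii): -13 ≤ 21 ✓

feasible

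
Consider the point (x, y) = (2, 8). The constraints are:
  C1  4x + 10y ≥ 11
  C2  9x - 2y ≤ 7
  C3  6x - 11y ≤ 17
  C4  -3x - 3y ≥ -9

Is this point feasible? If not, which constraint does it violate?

Constraint C4: -3x - 3y = -30, which is not ≥ -9. All other constraints are satisfied.

not feasible — violates C4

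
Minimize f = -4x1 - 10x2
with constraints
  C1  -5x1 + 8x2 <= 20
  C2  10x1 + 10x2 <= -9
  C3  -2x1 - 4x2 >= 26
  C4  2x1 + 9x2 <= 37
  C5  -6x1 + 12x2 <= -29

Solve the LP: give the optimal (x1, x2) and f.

x1 = -49/12, x2 = -107/24, minimum f = 731/12

Vertices and f = -4x1 - 10x2:
  (-118/3, -265/12) → f = 2269/6
  (56/5, -121/10) → f = 381/5
  (-49/12, -107/24) → f = 731/12
The feasible region is unbounded (it extends along (-8, -5), (1, -1)), but f strictly increases along every unbounded feasible direction, so there is no improving ray and the minimum is attained at a vertex.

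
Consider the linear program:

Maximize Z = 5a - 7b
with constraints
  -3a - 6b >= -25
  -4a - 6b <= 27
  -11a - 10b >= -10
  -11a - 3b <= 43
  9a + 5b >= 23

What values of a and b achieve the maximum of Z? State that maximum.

Feasible corners and Z = 5a - 7b:
  (165/13, -337/26) → Z = 4009/26
  (273/34, -335/34) → Z = 1855/17
  (36/7, -163/35) → Z = 2041/35

The optimum lies where -4a - 6b = 27 and -11a - 10b = -10.
Solving simultaneously gives a = 165/13, b = -337/26.

a = 165/13, b = -337/26, maximum Z = 4009/26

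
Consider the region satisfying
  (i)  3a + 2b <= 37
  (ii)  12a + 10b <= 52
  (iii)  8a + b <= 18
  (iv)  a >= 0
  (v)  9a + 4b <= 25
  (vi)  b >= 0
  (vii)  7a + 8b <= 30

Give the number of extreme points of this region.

5

Intersecting each pair of boundary lines and keeping only the points that satisfy every inequality leaves:
  (47/23, 38/23)
  (9/4, 0)
  (0, 0)
  (0, 15/4)
  (20/11, 95/44)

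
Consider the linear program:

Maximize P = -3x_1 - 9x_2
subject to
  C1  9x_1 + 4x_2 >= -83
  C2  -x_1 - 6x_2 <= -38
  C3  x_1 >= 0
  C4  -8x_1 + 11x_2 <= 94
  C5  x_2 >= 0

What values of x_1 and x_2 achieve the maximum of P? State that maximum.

x_1 = 0, x_2 = 19/3, maximum P = -57

Vertices and P = -3x_1 - 9x_2:
  (0, 19/3) → P = -57
  (38, 0) → P = -114
  (0, 94/11) → P = -846/11
The feasible region is unbounded (it extends along (1, 0), (11, 8)), but P strictly decreases along every unbounded feasible direction, so there is no improving ray and the maximum is attained at a vertex.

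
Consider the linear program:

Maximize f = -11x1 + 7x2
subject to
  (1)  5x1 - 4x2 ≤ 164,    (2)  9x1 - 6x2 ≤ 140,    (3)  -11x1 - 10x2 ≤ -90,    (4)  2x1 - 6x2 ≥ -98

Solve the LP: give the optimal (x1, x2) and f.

x1 = -220/43, x2 = 629/43, maximum f = 6823/43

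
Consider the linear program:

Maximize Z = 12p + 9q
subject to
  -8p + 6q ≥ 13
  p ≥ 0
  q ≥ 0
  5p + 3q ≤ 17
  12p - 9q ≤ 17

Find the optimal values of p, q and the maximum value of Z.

p = 0, q = 17/3, maximum Z = 51

Corner points and Z = 12p + 9q:
  (0, 13/6) → Z = 39/2
  (7/6, 67/18) → Z = 95/2
  (0, 17/3) → Z = 51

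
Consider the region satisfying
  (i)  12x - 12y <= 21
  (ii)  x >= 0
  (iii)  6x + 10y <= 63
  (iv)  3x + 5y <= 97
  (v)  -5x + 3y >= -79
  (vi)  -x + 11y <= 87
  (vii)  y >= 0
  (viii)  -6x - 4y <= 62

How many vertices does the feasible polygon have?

4

Intersecting each pair of boundary lines and keeping only the points that satisfy every inequality leaves:
  (161/32, 105/32)
  (7/4, 0)
  (0, 63/10)
  (0, 0)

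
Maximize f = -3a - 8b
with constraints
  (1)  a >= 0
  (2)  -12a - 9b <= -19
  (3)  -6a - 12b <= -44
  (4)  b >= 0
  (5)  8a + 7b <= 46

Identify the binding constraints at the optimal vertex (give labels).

(3) and (5)

Vertices and f = -3a - 8b:
  (0, 11/3) → f = -88/3
  (0, 46/7) → f = -368/7
  (122/27, 38/27) → f = -670/27

The maximum is at (122/27, 38/27). Substituting into each constraint, equality holds for (3) and (5); the remaining constraints have slack.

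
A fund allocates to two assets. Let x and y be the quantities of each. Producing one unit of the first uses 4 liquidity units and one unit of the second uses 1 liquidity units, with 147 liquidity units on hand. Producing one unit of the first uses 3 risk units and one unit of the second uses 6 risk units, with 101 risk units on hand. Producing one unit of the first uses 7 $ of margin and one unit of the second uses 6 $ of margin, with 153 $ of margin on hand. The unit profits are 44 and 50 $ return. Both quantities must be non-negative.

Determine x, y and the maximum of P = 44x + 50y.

x = 13, y = 31/3, maximum P = 3266/3

The optimum lies where 3x + 6y = 101 and 7x + 6y = 153.
Solving simultaneously gives x = 13, y = 31/3.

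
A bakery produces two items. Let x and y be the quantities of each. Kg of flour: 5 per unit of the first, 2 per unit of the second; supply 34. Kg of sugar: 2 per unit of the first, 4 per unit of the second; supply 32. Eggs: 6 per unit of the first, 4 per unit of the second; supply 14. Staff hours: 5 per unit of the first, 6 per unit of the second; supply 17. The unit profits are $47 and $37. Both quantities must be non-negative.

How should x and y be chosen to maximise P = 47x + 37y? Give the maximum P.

x = 1, y = 2, maximum P = 121

The binding constraints are 6x + 4y = 14 and 5x + 6y = 17.
Solving simultaneously gives x = 1, y = 2.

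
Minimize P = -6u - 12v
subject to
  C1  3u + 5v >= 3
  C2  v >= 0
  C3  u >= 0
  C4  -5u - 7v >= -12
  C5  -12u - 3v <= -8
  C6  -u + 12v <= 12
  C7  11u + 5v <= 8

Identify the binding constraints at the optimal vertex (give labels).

Corner points and P = -6u - 12v:
  (31/51, 4/17) → P = -110/17
  (5/8, 9/40) → P = -129/20
  (16/27, 8/27) → P = -64/9

The minimum is at (16/27, 8/27). Substituting into each constraint, equality holds for C5 and C7; the remaining constraints have slack.

C5 and C7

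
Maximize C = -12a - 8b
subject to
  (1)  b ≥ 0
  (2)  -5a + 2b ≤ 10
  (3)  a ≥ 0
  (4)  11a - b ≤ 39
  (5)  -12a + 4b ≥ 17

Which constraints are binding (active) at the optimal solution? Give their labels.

Vertices and C = -12a - 8b:
  (0, 5) → C = -40
  (3/2, 35/4) → C = -88
  (0, 17/4) → C = -34

The maximum is at (0, 17/4). Substituting into each constraint, equality holds for (3) and (5); the remaining constraints have slack.

(3) and (5)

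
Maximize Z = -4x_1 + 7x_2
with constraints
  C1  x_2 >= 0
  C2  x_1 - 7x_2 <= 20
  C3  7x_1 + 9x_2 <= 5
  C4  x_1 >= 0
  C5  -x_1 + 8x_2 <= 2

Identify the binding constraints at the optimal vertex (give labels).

Vertices and Z = -4x_1 + 7x_2:
  (5/7, 0) → Z = -20/7
  (0, 0) → Z = 0
  (22/65, 19/65) → Z = 9/13
  (0, 1/4) → Z = 7/4

The maximum is at (0, 1/4). Substituting into each constraint, equality holds for C4 and C5; the remaining constraints have slack.

C4 and C5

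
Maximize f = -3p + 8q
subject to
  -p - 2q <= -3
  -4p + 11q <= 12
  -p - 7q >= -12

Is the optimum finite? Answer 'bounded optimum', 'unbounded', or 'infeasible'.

bounded optimum

Extreme points and f = -3p + 8q:
  (9/19, 24/19) → f = 165/19
  (16/13, 20/13) → f = 112/13
The feasible region has finitely many vertices and no improving ray; the maximum is 165/19 at (9/19, 24/19).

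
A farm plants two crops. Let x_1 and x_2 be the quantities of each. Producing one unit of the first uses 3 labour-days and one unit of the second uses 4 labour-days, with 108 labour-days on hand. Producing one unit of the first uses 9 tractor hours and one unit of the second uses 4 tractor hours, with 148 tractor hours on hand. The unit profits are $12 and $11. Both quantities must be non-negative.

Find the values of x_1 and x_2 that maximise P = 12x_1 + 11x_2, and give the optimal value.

x_1 = 20/3, x_2 = 22, maximum P = 322

Extreme points and P = 12x_1 + 11x_2:
  (0, 0) → P = 0
  (0, 27) → P = 297
  (148/9, 0) → P = 592/3
  (20/3, 22) → P = 322

The optimum lies where 3x_1 + 4x_2 = 108 and 9x_1 + 4x_2 = 148.
Solving simultaneously gives x_1 = 20/3, x_2 = 22.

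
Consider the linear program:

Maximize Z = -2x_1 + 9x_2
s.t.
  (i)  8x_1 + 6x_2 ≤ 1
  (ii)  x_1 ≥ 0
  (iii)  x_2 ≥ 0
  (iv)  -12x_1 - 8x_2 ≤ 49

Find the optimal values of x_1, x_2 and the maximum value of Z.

Extreme points and Z = -2x_1 + 9x_2:
  (0, 1/6) → Z = 3/2
  (1/8, 0) → Z = -1/4
  (0, 0) → Z = 0

x_1 = 0, x_2 = 1/6, maximum Z = 3/2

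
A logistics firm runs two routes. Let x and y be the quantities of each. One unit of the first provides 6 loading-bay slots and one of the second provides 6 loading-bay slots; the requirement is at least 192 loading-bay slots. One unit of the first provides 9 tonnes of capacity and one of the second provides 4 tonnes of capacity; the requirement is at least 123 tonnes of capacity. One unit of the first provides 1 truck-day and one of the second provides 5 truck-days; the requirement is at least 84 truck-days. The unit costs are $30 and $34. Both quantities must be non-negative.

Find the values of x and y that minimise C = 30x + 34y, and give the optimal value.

Corner points and C = 30x + 34y:
  (0, 32) → C = 1088
  (84, 0) → C = 2520
  (19, 13) → C = 1012
The feasible region is unbounded (it extends along (0, 1), (1, 0)), but C strictly increases along every unbounded feasible direction, so there is no improving ray and the minimum is attained at a vertex.

x = 19, y = 13, minimum C = 1012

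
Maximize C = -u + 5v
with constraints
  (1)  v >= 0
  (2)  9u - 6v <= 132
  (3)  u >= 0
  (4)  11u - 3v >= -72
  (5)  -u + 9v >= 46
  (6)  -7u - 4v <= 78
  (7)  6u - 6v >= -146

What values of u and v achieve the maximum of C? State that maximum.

Extreme points and C = -u + 5v:
  (488/25, 182/25) → C = 422/25
  (278/3, 117) → C = 1477/3
  (0, 24) → C = 120
  (0, 46/9) → C = 230/9
  (1/8, 587/24) → C = 733/6

u = 278/3, v = 117, maximum C = 1477/3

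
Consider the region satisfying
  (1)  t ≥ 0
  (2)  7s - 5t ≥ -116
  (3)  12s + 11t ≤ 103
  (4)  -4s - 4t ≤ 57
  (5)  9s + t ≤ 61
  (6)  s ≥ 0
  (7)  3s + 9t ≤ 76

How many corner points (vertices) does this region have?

5

Of the 21 pairwise boundary intersections, those satisfying every inequality are:
  (61/9, 0)
  (0, 0)
  (568/87, 65/29)
  (91/75, 201/25)
  (0, 76/9)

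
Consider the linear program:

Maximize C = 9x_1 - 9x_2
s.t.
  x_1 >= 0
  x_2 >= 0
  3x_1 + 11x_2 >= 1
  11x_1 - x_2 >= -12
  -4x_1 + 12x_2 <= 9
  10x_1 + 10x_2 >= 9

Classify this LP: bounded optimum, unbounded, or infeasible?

unbounded

From the feasible point (9/10, 0), moving in the direction (12, 4) keeps every constraint satisfied while C increases without bound.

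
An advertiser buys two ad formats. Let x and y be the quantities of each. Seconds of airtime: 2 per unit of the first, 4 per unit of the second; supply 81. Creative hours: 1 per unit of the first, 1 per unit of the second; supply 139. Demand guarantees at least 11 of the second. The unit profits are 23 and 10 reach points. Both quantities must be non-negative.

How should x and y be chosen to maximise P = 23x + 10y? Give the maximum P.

Extreme points and P = 23x + 10y:
  (0, 81/4) → P = 405/2
  (0, 11) → P = 110
  (37/2, 11) → P = 1071/2

x = 37/2, y = 11, maximum P = 1071/2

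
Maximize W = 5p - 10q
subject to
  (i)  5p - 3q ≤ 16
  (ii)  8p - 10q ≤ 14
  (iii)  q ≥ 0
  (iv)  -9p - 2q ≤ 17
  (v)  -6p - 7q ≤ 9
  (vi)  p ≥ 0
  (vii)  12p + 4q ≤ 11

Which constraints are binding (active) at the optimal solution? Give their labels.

Vertices and W = 5p - 10q:
  (0, 0) → W = 0
  (11/12, 0) → W = 55/12
  (0, 11/4) → W = -55/2

The maximum is at (11/12, 0). Substituting into each constraint, equality holds for (iii) and (vii); the remaining constraints have slack.

(iii) and (vii)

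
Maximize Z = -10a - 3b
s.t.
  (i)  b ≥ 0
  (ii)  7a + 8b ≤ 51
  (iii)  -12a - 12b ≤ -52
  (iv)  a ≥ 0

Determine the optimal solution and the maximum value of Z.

a = 0, b = 13/3, maximum Z = -13

Extreme points and Z = -10a - 3b:
  (51/7, 0) → Z = -510/7
  (13/3, 0) → Z = -130/3
  (0, 51/8) → Z = -153/8
  (0, 13/3) → Z = -13

The optimum lies where -12a - 12b = -52 and a = 0.
Solving simultaneously gives a = 0, b = 13/3.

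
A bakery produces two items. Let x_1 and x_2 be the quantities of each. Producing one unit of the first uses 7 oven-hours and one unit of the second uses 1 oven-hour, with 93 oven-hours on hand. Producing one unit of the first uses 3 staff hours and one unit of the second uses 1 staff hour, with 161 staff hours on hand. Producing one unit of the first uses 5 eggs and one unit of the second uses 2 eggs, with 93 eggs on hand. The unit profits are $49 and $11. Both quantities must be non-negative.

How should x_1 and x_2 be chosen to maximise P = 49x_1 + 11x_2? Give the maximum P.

x_1 = 31/3, x_2 = 62/3, maximum P = 2201/3

Corner points and P = 49x_1 + 11x_2:
  (0, 0) → P = 0
  (0, 93/2) → P = 1023/2
  (93/7, 0) → P = 651
  (31/3, 62/3) → P = 2201/3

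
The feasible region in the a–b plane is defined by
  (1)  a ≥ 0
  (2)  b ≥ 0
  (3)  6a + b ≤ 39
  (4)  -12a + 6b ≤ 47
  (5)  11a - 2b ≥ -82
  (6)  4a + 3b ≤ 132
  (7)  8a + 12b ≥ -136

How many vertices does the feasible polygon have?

4

Pairwise boundary intersections that survive every other constraint:
  (0, 0)
  (0, 47/6)
  (13/2, 0)
  (187/48, 125/8)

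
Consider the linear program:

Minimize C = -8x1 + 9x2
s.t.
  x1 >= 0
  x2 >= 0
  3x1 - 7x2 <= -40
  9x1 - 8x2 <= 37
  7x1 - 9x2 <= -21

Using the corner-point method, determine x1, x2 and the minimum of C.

x1 = 501/25, x2 = 448/25, minimum C = 24/25

Extreme points and C = -8x1 + 9x2:
  (0, 40/7) → C = 360/7
  (213/22, 217/22) → C = 249/22
  (501/25, 448/25) → C = 24/25
The feasible region is unbounded (it extends along (0, 1), (8, 9)), but C strictly increases along every unbounded feasible direction, so there is no improving ray and the minimum is attained at a vertex.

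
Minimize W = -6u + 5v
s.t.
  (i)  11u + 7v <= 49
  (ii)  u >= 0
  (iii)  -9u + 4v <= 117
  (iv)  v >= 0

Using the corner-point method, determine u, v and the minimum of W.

Vertices and W = -6u + 5v:
  (0, 7) → W = 35
  (49/11, 0) → W = -294/11
  (0, 0) → W = 0

At the optimal vertex, 11u + 7v = 49 and v = 0.
Solving simultaneously gives u = 49/11, v = 0.

u = 49/11, v = 0, minimum W = -294/11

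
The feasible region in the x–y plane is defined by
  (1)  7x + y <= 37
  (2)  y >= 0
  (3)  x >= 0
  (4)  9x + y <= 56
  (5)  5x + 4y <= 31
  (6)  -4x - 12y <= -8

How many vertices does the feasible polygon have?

Of the 15 pairwise boundary intersections, those satisfying every inequality are:
  (37/7, 0)
  (117/23, 32/23)
  (2, 0)
  (0, 31/4)
  (0, 2/3)

5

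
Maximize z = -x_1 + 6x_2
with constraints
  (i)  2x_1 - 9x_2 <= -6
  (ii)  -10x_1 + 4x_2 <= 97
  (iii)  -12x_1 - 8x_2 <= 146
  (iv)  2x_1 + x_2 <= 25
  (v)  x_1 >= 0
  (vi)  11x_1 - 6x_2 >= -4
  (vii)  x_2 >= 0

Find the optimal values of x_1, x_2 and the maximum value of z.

x_1 = 146/23, x_2 = 283/23, maximum z = 1552/23

Corner points and z = -x_1 + 6x_2:
  (219/20, 31/10) → z = 153/20
  (0, 2/3) → z = 4
  (146/23, 283/23) → z = 1552/23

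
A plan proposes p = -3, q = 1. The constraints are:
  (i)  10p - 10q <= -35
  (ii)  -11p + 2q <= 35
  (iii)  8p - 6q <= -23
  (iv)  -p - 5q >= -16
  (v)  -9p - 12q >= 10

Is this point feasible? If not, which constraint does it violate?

feasible

(i): -40 ≤ -35 ✓
(ii): 35 ≤ 35 ✓
(iii): -30 ≤ -23 ✓
(iv): -2 ≥ -16 ✓
(v): 15 ≥ 10 ✓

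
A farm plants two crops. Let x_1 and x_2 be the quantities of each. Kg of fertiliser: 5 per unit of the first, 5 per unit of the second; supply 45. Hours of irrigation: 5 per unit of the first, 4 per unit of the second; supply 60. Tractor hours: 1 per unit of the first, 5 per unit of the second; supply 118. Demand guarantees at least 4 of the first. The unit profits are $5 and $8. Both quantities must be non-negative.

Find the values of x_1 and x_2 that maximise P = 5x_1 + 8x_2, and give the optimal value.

Vertices and P = 5x_1 + 8x_2:
  (9, 0) → P = 45
  (4, 0) → P = 20
  (4, 5) → P = 60

x_1 = 4, x_2 = 5, maximum P = 60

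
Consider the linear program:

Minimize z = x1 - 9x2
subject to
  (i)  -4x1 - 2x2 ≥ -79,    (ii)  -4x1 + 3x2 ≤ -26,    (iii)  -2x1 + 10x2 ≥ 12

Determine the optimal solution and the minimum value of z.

Extreme points and z = x1 - 9x2:
  (289/20, 53/5) → z = -1619/20
  (383/22, 103/22) → z = -272/11
  (148/17, 50/17) → z = -302/17

The binding constraints are -4x1 - 2x2 = -79 and -4x1 + 3x2 = -26.
Solving simultaneously gives x1 = 289/20, x2 = 53/5.

x1 = 289/20, x2 = 53/5, minimum z = -1619/20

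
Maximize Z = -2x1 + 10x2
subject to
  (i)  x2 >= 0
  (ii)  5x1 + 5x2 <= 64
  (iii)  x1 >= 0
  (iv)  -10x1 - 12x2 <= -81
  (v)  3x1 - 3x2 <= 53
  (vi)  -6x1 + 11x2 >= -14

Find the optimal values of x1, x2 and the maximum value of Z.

Vertices and Z = -2x1 + 10x2:
  (0, 64/5) → Z = 128
  (774/85, 314/85) → Z = 1592/85
  (0, 27/4) → Z = 135/2
  (1059/182, 173/91) → Z = 671/91

The optimum lies where 5x1 + 5x2 = 64 and x1 = 0.
Solving simultaneously gives x1 = 0, x2 = 64/5.

x1 = 0, x2 = 64/5, maximum Z = 128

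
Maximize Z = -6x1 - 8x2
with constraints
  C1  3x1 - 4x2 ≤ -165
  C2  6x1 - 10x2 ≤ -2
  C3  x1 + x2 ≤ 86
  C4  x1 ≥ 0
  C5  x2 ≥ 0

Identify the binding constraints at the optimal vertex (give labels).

C1 and C4

Feasible corners and Z = -6x1 - 8x2:
  (179/7, 423/7) → Z = -4458/7
  (0, 165/4) → Z = -330
  (0, 86) → Z = -688

The maximum is at (0, 165/4). Substituting into each constraint, equality holds for C1 and C4; the remaining constraints have slack.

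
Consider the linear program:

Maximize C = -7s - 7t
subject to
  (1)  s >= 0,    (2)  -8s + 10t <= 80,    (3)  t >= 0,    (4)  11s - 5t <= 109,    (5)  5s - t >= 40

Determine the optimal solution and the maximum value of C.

Vertices and C = -7s - 7t:
  (149/7, 876/35) → C = -1621/5
  (80/7, 120/7) → C = -200
  (109/11, 0) → C = -763/11
  (8, 0) → C = -56

At the optimal vertex, t = 0 and 5s - t = 40.
Solving simultaneously gives s = 8, t = 0.

s = 8, t = 0, maximum C = -56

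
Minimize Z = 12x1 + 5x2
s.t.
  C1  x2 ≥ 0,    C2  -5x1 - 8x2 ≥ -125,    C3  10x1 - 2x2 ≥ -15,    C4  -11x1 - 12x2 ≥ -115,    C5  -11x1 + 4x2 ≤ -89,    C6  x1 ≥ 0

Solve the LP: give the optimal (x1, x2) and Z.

Corner points and Z = 12x1 + 5x2:
  (115/11, 0) → Z = 1380/11
  (89/11, 0) → Z = 1068/11
  (191/22, 13/8) → Z = 9883/88

x1 = 89/11, x2 = 0, minimum Z = 1068/11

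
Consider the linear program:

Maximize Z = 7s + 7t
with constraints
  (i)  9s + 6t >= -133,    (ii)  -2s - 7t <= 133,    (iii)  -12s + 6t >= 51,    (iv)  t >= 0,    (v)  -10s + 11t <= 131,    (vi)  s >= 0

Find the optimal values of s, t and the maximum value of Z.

s = 25/8, t = 59/4, maximum Z = 1001/8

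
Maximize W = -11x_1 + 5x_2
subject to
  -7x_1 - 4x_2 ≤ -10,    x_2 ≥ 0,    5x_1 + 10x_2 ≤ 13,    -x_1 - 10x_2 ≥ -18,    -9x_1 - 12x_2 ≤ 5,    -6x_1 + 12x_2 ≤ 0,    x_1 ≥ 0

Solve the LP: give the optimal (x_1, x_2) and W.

x_1 = 10/9, x_2 = 5/9, maximum W = -85/9

Vertices and W = -11x_1 + 5x_2:
  (10/7, 0) → W = -110/7
  (10/9, 5/9) → W = -85/9
  (13/5, 0) → W = -143/5
  (13/10, 13/20) → W = -221/20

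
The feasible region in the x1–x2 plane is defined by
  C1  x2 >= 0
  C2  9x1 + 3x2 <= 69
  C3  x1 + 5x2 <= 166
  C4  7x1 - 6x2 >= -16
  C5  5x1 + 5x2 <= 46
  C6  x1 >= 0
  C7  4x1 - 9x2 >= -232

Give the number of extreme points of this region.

5

The feasible vertices (each the meet of two boundaries and inside every other half-plane) are:
  (23/3, 0)
  (0, 0)
  (69/10, 23/10)
  (196/65, 402/65)
  (0, 8/3)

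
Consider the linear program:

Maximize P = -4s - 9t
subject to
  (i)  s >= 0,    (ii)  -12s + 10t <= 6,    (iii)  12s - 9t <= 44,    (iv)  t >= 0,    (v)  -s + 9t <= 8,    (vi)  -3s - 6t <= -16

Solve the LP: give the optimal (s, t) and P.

s = 136/33, t = 20/33, maximum P = -724/33

Vertices and P = -4s - 9t:
  (52/11, 140/99) → P = -348/11
  (136/33, 20/33) → P = -724/33
  (32/11, 40/33) → P = -248/11

At the optimal vertex, 12s - 9t = 44 and -3s - 6t = -16.
Solving simultaneously gives s = 136/33, t = 20/33.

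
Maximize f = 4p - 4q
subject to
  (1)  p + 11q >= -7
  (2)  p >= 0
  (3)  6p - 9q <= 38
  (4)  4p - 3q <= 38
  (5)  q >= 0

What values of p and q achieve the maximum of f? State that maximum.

p = 38/3, q = 38/9, maximum f = 304/9

Corner points and f = 4p - 4q:
  (0, 0) → f = 0
  (38/3, 38/9) → f = 304/9
  (19/3, 0) → f = 76/3
The feasible region is unbounded (it extends along (0, 1), (3, 4)), but f strictly decreases along every unbounded feasible direction, so there is no improving ray and the maximum is attained at a vertex.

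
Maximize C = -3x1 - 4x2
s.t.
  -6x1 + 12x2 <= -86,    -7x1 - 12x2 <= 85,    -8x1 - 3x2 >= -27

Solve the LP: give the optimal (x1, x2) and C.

At the optimal vertex, -6x1 + 12x2 = -86 and -7x1 - 12x2 = 85.
Solving simultaneously gives x1 = 1/13, x2 = -278/39.

x1 = 1/13, x2 = -278/39, maximum C = 1103/39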